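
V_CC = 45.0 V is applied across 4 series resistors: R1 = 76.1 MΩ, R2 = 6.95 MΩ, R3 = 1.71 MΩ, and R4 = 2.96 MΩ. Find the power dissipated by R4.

Series current I = V_CC/ΣR = 45.0/87.72 = 0.5130 µA.
P(R4) = I²·R4 = (0.5130)² × 2.96 = 0.7790 µW.

P ≈ 0.779 µW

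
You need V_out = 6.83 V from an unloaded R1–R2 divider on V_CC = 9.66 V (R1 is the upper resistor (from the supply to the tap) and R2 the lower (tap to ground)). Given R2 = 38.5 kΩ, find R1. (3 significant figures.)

V_out/V_CC = R2/(R1+R2) = 0.7070.
Rearranging, R1 = R2·(1−k)/k = 38.5 × 0.4143 = 15.95 kΩ.

R1 ≈ 16.0 kΩ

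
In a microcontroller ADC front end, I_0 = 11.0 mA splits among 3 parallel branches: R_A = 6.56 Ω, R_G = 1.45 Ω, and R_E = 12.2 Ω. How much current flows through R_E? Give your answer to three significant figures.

ΣG = 1/6.56 + 1/1.45 + 1/12.2 = 0.9241.
By the current-divider rule, I = I_0 · G_k/ΣG = 11.0 × 0.08870 = 0.9757 mA.

I ≈ 0.976 mA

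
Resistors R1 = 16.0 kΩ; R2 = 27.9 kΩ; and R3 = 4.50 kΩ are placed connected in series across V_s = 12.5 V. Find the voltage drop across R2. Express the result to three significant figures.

ΣR = 16.0 + 27.9 + 4.50 = 48.40 kΩ.
By the voltage-divider rule, V = 12.5 × 27.90/48.40 = 7.206 V.

V ≈ 7.21 V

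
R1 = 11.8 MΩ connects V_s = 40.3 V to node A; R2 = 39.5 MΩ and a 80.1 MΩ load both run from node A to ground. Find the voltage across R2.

First combine the lower leg with the load: R2 ‖ R_L = 26.45 MΩ.
Then V_out = V_s · R2'/(R1 + R2') = 40.3 × 26.45/38.25 = 27.87 V.

V_out ≈ 27.9 V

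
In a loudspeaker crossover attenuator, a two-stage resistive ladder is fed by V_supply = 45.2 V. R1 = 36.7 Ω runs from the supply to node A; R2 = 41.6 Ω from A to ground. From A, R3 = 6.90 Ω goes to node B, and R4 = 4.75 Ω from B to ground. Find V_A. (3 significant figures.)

Looking into the second stage from A: R3 + R4 = 11.65 Ω appears in parallel with R2.
Effective lower resistance at A: R2 ‖ 11.65 = 9.101 Ω.
V_A = 45.2 × 9.101/(36.7 + 9.101) = 8.982 V.

V_A ≈ 8.98 V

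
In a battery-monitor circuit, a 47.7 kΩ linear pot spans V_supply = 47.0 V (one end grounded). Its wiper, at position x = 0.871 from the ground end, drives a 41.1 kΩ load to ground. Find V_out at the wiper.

Split the track: R_lower = x·R_p = 41.55 kΩ, R_upper = (1−x)·R_p = 6.153 kΩ.
Lower segment in parallel with the load: 41.55 ‖ 41.1 = 20.66 kΩ.
Loaded-divider output: V_out = 47.0 × 0.7705 = 36.21 V.
(Unloaded: V_out = x·V_supply = 40.9 V.)

V_out ≈ 36.2 V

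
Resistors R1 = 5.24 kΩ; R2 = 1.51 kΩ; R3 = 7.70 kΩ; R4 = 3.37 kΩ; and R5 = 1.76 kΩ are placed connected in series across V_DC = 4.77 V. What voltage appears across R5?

Series total: ΣR = 5.24 + 1.51 + 7.70 + 3.37 + 1.76 = 19.58 kΩ.
By the voltage-divider rule, V = 4.77 × 1.760/19.58 = 0.4288 V.

V ≈ 0.429 V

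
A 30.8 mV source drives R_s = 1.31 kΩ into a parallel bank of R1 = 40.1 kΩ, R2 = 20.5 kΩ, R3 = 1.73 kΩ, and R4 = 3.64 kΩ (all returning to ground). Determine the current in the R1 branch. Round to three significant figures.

Equivalent of the parallel group: R_p = 1.079 kΩ.
Node voltage V_A = V_CC · R_p/(R_s + R_p) = 30.8 × 0.4517 = 13.91 mV.
Branch current I = V_A/R1 = 13.91/40.1 = 0.3470 µA.

I ≈ 0.347 µA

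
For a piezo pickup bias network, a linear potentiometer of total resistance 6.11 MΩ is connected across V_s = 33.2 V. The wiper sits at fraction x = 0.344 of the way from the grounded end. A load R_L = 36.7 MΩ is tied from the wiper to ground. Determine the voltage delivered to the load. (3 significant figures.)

Lower segment x·R_p = 2.102 MΩ; upper segment (1−x)·R_p = 4.008 MΩ.
Lower segment in parallel with the load: 2.102 ‖ 36.7 = 1.988 MΩ.
Loaded-divider output: V_out = 33.2 × 0.3315 = 11.01 V.

V_out ≈ 11.0 V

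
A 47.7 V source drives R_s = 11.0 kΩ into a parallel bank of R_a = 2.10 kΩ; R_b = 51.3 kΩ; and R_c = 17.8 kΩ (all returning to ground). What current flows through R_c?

Combine the parallel branches: R_p = (1/2.10 + 1/51.3 + 1/17.8)⁻¹ = 1.812 kΩ.
V_A = 47.7 × 1.812/12.81 = 6.746 V.
Branch current I = V_A/R_c = 6.746/17.8 = 0.3790 mA.
(Equivalently: I_total = 3.723 mA, then current-divider fraction G_k/ΣG = 0.1018.)

I ≈ 0.379 mA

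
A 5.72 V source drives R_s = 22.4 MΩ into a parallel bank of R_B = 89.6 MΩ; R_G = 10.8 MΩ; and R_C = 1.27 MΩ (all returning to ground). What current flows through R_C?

I ≈ 0.215 µA

Combine the parallel branches: R_p = (1/89.6 + 1/10.8 + 1/1.27)⁻¹ = 1.122 MΩ.
V_A = 5.72 × 1.122/23.52 = 0.2729 V.
I(R_C) = V_A / R_C = 0.2729/1.27 = 0.2149 µA.
(Check via current divider: I_total = 0.2432 µA; share G_k/ΣG = 0.8836 → same result.)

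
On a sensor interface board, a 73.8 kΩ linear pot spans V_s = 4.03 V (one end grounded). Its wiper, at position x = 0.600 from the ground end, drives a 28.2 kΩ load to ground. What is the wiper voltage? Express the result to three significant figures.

V_out ≈ 1.49 V

The pot divides into 29.52 kΩ above the wiper and 44.28 kΩ below.
Lower segment in parallel with the load: 44.28 ‖ 28.2 = 17.23 kΩ.
Loaded-divider output: V_out = 4.03 × 0.3685 = 1.485 V.
(Unloaded: V_out = x·V_s = 2.42 V.)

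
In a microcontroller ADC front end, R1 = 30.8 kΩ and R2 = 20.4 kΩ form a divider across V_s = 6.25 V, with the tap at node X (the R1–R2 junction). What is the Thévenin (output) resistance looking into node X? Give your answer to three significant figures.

Looking into X with the source shorted: R_th = R1·R2/(R1+R2) = 30.80 × 20.4/51.20 = 12.27 kΩ.

R_th ≈ 12.3 kΩ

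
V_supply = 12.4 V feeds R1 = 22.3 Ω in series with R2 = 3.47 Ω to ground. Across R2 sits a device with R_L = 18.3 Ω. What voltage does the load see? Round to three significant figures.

V_out ≈ 1.43 V

The load sits in parallel with R2, giving an effective lower resistance R2' = R2·R_L/(R2+R_L) = 2.917 Ω.
Then V_out = V_supply · R2'/(R1 + R2') = 12.4 × 2.917/25.22 = 1.434 V.
(Unloaded it would be 1.67 V; the load pulls it down.)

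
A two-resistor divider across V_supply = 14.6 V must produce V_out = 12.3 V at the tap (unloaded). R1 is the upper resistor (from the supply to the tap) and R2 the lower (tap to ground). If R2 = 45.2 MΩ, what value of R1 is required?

The divider ratio is R2/(R1+R2) = 12.3/14.6 = 0.8425.
So R1 = R2 · (V_supply/V_out − 1) = 45.2 × (14.6/12.3 − 1) = 45.2 × 0.1870 = 8.452 MΩ.

R1 ≈ 8.45 MΩ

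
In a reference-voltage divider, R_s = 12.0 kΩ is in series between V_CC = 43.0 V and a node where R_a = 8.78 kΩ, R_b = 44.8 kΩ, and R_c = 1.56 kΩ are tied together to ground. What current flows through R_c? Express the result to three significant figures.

Parallel bank: R_p = 1/(1/8.78 + 1/44.8 + 1/1.56) = 1.287 kΩ.
V_A = 43.0 × 1.287/13.29 = 4.164 V.
I(R_c) = V_A / R_c = 4.164/1.56 = 2.669 mA.

I ≈ 2.67 mA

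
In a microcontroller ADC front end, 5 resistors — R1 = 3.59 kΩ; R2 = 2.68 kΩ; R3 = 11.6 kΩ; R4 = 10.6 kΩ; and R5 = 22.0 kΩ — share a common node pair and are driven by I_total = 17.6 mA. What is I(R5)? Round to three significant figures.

I ≈ 0.911 mA

Total conductance ΣG = 1/3.59 + 1/2.68 + 1/11.6 + 1/10.6 + 1/22.0 = 0.8777 (units of 1/kΩ).
R5 takes the fraction G_k/ΣG = 0.04545/0.8777 = 0.05179, so I = 17.6 × 0.05179 = 0.9115 mA.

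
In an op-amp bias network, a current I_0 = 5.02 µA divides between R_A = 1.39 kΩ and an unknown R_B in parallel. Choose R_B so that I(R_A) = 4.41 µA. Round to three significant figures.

R_B ≈ 10.0 kΩ

Two-branch current divider: I_A = I_0 · R_B/(R_A + R_B).
4.41/5.02 = R_B/(R_A + R_B) → R_B = R_A · (0.8785)/(1 − 0.8785) = 1.39 × 7.230 = 10.05 kΩ.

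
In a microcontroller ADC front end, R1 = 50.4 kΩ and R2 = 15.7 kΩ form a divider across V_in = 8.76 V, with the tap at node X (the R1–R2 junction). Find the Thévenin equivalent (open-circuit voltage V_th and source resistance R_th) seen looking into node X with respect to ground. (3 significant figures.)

V_th ≈ 2.08 V, R_th ≈ 12.0 kΩ

Open-circuit (no load on X): V_th = V_in · R2/(R1 + R2) = 8.76 × 15.7/(50.40 + 15.7) = 2.081 V.
Zeroing V_in shorts the top of R1 to ground, so R_th = R1 ‖ R2 = 11.97 kΩ.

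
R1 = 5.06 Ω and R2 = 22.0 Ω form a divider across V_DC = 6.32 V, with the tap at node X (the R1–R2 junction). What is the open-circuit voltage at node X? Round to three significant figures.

V_th ≈ 5.14 V

Open-circuit (no load on X): V_th = V_DC · R2/(R1 + R2) = 6.32 × 22.0/(5.060 + 22.0) = 5.138 V.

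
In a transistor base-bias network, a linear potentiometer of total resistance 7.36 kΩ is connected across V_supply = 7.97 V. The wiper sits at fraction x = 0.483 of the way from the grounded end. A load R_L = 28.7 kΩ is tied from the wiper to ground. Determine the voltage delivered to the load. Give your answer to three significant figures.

Lower segment x·R_p = 3.555 kΩ; upper segment (1−x)·R_p = 3.805 kΩ.
(x·R_p) ‖ R_L = 3.163 kΩ.
V_out = 7.97 × 3.163/(3.805 + 3.163) = 3.618 V.

V_out ≈ 3.62 V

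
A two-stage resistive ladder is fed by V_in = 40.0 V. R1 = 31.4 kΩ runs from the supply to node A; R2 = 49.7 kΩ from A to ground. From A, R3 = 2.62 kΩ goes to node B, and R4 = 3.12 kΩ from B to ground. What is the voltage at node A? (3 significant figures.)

V_A ≈ 5.63 V

Looking into the second stage from A: R3 + R4 = 5.740 kΩ appears in parallel with R2.
R2 ‖ (R3+R4) = 5.146 kΩ.
V_A = 40.0 × 5.146/(31.4 + 5.146) = 5.632 V.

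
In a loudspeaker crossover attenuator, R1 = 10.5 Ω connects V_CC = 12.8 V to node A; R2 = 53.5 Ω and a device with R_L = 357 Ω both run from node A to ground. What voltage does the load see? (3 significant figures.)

First combine the lower leg with the load: R2 ‖ R_L = 46.53 Ω.
Now apply the divider: V_out = 12.8 × 0.8159 = 10.44 V.

V_out ≈ 10.4 V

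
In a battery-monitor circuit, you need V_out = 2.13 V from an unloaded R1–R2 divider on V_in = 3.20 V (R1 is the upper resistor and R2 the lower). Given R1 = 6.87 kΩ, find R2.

Required fraction k = V_out/V_in = 0.6656.
Rearranging, R2 = R1·k/(1−k) = 6.87 × 1.991 = 13.68 kΩ.

R2 ≈ 13.7 kΩ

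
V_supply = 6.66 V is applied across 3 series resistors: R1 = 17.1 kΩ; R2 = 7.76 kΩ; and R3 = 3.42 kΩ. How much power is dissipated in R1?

P ≈ 0.948 mW

The common current is I = 6.66/28.28 = 0.2355 mA.
P(R1) = I²·R1 = (0.2355)² × 17.1 = 0.9484 mW.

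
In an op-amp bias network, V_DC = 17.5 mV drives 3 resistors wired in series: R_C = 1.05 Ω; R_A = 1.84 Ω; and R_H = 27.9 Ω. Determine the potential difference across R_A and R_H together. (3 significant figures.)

V ≈ 16.9 mV

ΣR = 1.05 + 1.84 + 27.9 = 30.79 Ω.
R_{R_A..R_H} = 1.84 + 27.9 = 29.74 Ω.
By the voltage-divider rule, V = 17.5 × 29.74/30.79 = 16.90 mV.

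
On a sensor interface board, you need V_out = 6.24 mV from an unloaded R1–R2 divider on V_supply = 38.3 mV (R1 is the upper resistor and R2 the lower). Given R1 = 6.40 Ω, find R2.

V_out/V_supply = R2/(R1+R2) = 0.1629.
So R2 = R1 · V_out/(V_supply − V_out) = 6.40 × 6.24/(38.3 − 6.24) = 6.40 × 0.1946 = 1.246 Ω.

R2 ≈ 1.25 Ω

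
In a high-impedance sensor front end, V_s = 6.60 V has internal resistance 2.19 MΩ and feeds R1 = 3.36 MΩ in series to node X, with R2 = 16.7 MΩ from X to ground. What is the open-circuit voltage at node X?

R1' = 2.19 + 3.36 = 5.550 MΩ (source resistance + R1).
V_th is the unloaded tap voltage: V_s · R2/(R1'+R2) = 6.60 × 0.7506 = 4.954 V.

V_th ≈ 4.95 V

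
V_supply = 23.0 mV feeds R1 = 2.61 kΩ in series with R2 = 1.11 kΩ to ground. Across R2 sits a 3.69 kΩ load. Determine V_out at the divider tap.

V_out ≈ 5.67 mV

R2 ‖ R_L = (1.11 × 3.69)/(1.11 + 3.69) = 0.8533 kΩ.
Then V_out = V_supply · R2'/(R1 + R2') = 23.0 × 0.8533/3.463 = 5.667 mV.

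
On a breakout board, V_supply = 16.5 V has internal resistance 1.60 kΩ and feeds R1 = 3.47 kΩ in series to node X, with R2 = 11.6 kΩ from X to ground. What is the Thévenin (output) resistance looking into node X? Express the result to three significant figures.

R1' = 1.60 + 3.47 = 5.070 kΩ (source resistance + R1).
Looking into X with the source shorted: R_th = R1'·R2/(R1'+R2) = 5.070 × 11.6/16.67 = 3.528 kΩ.

R_th ≈ 3.53 kΩ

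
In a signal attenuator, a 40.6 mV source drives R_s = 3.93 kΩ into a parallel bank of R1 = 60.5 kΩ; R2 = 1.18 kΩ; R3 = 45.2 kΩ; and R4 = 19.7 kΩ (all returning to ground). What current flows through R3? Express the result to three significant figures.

Equivalent of the parallel group: R_p = 1.067 kΩ.
V_A = 40.6 × 1.067/4.997 = 8.672 mV.
I(R3) = V_A / R3 = 8.672/45.2 = 0.1919 µA.

I ≈ 0.192 µA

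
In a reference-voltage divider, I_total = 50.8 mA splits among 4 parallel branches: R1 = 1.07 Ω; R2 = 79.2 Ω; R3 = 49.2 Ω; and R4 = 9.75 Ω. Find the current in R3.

I ≈ 0.965 mA

Total conductance ΣG = 1/1.07 + 1/79.2 + 1/49.2 + 1/9.75 = 1.070 (units of 1/Ω).
R3 takes the fraction G_k/ΣG = 0.02033/1.070 = 0.01899, so I = 50.8 × 0.01899 = 0.9649 mA.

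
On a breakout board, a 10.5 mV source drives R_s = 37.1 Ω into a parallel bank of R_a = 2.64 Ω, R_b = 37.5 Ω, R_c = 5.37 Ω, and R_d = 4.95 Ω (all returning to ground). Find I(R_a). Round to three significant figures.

I ≈ 0.131 mA

Equivalent of the parallel group: R_p = 1.260 Ω.
V_A = 10.5 × 1.260/38.36 = 0.3449 mV.
I(R_a) = V_A / R_a = 0.3449/2.64 = 0.1306 mA.
(Check via current divider: I_total = 0.2737 mA; share G_k/ΣG = 0.4772 → same result.)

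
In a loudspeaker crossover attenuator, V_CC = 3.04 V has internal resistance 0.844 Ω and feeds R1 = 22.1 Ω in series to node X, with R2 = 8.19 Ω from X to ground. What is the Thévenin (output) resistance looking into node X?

R1' = 0.844 + 22.1 = 22.94 Ω (source resistance + R1).
Zeroing V_CC shorts the top of R1' to ground, so R_th = R1' ‖ R2 = 6.036 Ω.

R_th ≈ 6.04 Ω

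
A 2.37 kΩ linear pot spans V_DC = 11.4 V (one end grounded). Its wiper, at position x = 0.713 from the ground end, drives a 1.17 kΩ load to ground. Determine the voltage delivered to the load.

The pot divides into 0.6802 kΩ above the wiper and 1.690 kΩ below.
(x·R_p) ‖ R_L = 0.6913 kΩ.
Loaded-divider output: V_out = 11.4 × 0.5041 = 5.746 V.

V_out ≈ 5.75 V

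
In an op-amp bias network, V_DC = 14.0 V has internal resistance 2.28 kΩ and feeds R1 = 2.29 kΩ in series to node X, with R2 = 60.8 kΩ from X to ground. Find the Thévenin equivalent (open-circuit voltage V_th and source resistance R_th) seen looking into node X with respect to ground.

V_th ≈ 13.0 V, R_th ≈ 4.25 kΩ

R1' = 2.28 + 2.29 = 4.570 kΩ (source resistance + R1).
With X open, the divider is unloaded: V_th = 14.0 × 60.8/65.37 = 13.02 V.
With V_DC suppressed (replaced by a short), R_th = R1' ‖ R2 = (4.570 × 60.8)/(4.570 + 60.8) = 4.251 kΩ.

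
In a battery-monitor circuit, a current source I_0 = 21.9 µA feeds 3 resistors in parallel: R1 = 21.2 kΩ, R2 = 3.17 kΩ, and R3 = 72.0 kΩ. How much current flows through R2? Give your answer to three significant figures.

Total conductance ΣG = 1/21.2 + 1/3.17 + 1/72.0 = 0.3765 (units of 1/kΩ).
R2 takes the fraction G_k/ΣG = 0.3155/0.3765 = 0.8378, so I = 21.9 × 0.8378 = 18.35 µA.

I ≈ 18.3 µA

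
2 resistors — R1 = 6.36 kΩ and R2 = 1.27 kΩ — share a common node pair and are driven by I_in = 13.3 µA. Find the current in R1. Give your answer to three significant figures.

Two-branch current divider: I_k = I_in · R_other/(R_1 + R_2).
So I = 13.3 × 1.27/7.630 = 2.214 µA.

I ≈ 2.21 µA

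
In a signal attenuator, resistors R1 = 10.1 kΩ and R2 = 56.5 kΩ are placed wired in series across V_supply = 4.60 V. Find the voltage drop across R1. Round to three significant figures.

V ≈ 0.698 V

Total series resistance ΣR = 10.1 + 56.5 = 66.60 kΩ.
Voltage divider: V = V_supply · (10.10 / 66.60) = 4.60 × 0.1517 = 0.6976 V.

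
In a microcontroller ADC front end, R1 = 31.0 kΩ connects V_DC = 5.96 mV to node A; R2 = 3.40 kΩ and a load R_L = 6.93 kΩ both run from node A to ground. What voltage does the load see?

The load sits in parallel with R2, giving an effective lower resistance R2' = R2·R_L/(R2+R_L) = 2.281 kΩ.
Now apply the divider: V_out = 5.96 × 0.06854 = 0.4085 mV.

V_out ≈ 0.408 mV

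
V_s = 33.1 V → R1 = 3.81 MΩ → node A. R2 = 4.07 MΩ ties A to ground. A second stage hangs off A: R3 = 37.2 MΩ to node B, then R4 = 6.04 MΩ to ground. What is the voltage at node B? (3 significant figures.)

Looking into the second stage from A: R3 + R4 = 43.24 MΩ appears in parallel with R2.
R2 ‖ (R3+R4) = 3.720 MΩ.
V_A = 33.1 × 3.720/(3.81 + 3.720) = 16.35 V.
V_B = V_A × 0.1397 = 2.284 V.

V_B ≈ 2.28 V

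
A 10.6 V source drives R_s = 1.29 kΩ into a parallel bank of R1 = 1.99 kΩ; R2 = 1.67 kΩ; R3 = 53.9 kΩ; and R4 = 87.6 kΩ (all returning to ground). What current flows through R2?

I ≈ 2.58 mA

Equivalent of the parallel group: R_p = 0.8840 kΩ.
Node voltage V_A = V_DC · R_p/(R_s + R_p) = 10.6 × 0.4066 = 4.310 V.
I(R2) = V_A / R2 = 4.310/1.67 = 2.581 mA.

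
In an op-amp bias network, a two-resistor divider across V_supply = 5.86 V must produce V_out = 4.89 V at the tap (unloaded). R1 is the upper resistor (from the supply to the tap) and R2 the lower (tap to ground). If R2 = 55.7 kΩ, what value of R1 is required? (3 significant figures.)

The divider ratio is R2/(R1+R2) = 4.89/5.86 = 0.8345.
So R1 = R2 · (V_supply/V_out − 1) = 55.7 × (5.86/4.89 − 1) = 55.7 × 0.1984 = 11.05 kΩ.

R1 ≈ 11.0 kΩ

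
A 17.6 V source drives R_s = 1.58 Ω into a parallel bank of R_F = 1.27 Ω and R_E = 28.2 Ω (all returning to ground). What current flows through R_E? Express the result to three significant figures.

I ≈ 0.271 A

Equivalent of the parallel group: R_p = 1.215 Ω.
Node voltage V_A = V_in · R_p/(R_s + R_p) = 17.6 × 0.4348 = 7.652 V.
Branch current I = V_A/R_E = 7.652/28.2 = 0.2713 A.
(Equivalently: I_total = 6.296 A, then current-divider fraction G_k/ΣG = 0.04309.)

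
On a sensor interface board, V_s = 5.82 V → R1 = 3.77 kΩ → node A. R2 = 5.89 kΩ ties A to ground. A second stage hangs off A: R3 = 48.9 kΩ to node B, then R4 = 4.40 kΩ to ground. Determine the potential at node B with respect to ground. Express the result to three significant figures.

V_B ≈ 0.281 V

Node A sees R2 in parallel with the series input of stage 2, R3 + R4 = 53.30 kΩ.
Effective lower resistance at A: R2 ‖ 53.30 = 5.304 kΩ.
First divider: V_A = V_s · 5.304/(3.77 + 5.304) = 3.402 V.
V_B = V_A × 0.08255 = 0.2808 V.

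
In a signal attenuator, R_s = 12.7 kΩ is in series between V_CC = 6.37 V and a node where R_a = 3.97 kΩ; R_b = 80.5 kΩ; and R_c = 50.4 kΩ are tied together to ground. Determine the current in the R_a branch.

I ≈ 0.348 mA

Combine the parallel branches: R_p = (1/3.97 + 1/80.5 + 1/50.4)⁻¹ = 3.519 kΩ.
V_A by voltage divider: V_A = 6.37 × 3.519/(12.7 + 3.519) = 1.382 V.
I(R_a) = V_A / R_a = 1.382/3.97 = 0.3482 mA.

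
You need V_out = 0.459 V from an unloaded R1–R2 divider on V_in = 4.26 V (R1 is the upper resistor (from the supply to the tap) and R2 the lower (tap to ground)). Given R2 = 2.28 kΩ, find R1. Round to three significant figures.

V_out/V_in = R2/(R1+R2) = 0.1077.
R1 = R2·(1/k − 1) = 2.28 × 8.281 = 18.88 kΩ.

R1 ≈ 18.9 kΩ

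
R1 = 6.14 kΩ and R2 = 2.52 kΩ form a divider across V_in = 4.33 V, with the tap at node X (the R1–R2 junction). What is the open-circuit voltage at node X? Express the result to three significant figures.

Open-circuit (no load on X): V_th = V_in · R2/(R1 + R2) = 4.33 × 2.52/(6.140 + 2.52) = 1.260 V.

V_th ≈ 1.26 V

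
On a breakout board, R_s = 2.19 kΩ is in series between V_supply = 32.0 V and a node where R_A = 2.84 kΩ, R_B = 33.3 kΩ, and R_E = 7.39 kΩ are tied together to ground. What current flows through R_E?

Combine the parallel branches: R_p = (1/2.84 + 1/33.3 + 1/7.39)⁻¹ = 1.933 kΩ.
Node voltage V_A = V_supply · R_p/(R_s + R_p) = 32.0 × 0.4688 = 15.00 V.
I(R_E) = V_A / R_E = 15.00/7.39 = 2.030 mA.

I ≈ 2.03 mA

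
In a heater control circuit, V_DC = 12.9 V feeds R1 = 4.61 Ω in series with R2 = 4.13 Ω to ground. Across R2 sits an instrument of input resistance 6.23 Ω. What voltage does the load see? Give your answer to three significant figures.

The load sits in parallel with R2, giving an effective lower resistance R2' = R2·R_L/(R2+R_L) = 2.484 Ω.
Voltage divider with the loaded lower leg: V_out = 12.9 × 2.484/(4.61 + 2.484) = 12.9 × 0.3501 = 4.517 V.

V_out ≈ 4.52 V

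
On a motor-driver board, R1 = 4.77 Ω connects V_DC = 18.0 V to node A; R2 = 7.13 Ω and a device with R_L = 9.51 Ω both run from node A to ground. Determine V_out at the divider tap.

V_out ≈ 8.29 V

The load sits in parallel with R2, giving an effective lower resistance R2' = R2·R_L/(R2+R_L) = 4.075 Ω.
Now apply the divider: V_out = 18.0 × 0.4607 = 8.293 V.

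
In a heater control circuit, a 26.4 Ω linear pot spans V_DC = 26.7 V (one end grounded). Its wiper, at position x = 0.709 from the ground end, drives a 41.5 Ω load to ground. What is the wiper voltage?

V_out ≈ 16.7 V

The pot divides into 7.682 Ω above the wiper and 18.72 Ω below.
R_L loads the lower segment: effective lower R = 12.90 Ω.
V_out = 26.7 × 12.90/(7.682 + 12.90) = 16.73 V.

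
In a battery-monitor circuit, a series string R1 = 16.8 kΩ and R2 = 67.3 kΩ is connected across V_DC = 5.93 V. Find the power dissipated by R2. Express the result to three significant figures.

P ≈ 0.335 mW

The common current is I = 5.93/84.10 = 0.07051 mA.
P = I²R = 0.004972 × 67.3 = 0.3346 mW.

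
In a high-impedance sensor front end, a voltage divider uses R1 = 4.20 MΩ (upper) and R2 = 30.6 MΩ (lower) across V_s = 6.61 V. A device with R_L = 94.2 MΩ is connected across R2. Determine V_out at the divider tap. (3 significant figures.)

The load sits in parallel with R2, giving an effective lower resistance R2' = R2·R_L/(R2+R_L) = 23.10 MΩ.
Then V_out = V_s · R2'/(R1 + R2') = 6.61 × 23.10/27.30 = 5.593 V.

V_out ≈ 5.59 V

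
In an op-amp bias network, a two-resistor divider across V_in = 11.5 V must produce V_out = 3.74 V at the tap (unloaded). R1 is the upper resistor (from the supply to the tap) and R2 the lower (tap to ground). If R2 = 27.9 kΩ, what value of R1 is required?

Required fraction k = V_out/V_in = 0.3252.
R1 = R2·(1/k − 1) = 27.9 × 2.075 = 57.89 kΩ.

R1 ≈ 57.9 kΩ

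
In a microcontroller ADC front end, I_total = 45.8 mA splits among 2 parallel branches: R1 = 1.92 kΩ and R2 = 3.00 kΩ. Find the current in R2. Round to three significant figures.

For two parallel branches, I_k = I_total · (other R)/(sum of R).
So I = 45.8 × 1.92/4.920 = 17.87 mA.

I ≈ 17.9 mA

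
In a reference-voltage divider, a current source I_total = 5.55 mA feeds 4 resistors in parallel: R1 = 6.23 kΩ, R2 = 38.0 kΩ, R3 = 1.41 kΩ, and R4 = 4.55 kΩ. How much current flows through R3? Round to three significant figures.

Conductances: ΣG = 1/6.23 + 1/38.0 + 1/1.41 + 1/4.55 = 1.116 (1/kΩ).
By the current-divider rule, I = I_total · G_k/ΣG = 5.55 × 0.6356 = 3.528 mA.

I ≈ 3.53 mA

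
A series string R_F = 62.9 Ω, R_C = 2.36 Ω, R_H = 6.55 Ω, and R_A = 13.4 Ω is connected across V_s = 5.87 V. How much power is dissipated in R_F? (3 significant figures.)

The common current is I = 5.87/85.21 = 0.06889 A.
P(R_F) = I²·R_F = (0.06889)² × 62.9 = 0.2985 W.

P ≈ 0.299 W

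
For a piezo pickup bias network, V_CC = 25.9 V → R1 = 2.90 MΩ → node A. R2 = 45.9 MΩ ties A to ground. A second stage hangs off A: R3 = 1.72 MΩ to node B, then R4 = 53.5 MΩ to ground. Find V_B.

V_B ≈ 22.5 V

Node A sees R2 in parallel with the series input of stage 2, R3 + R4 = 55.22 MΩ.
R2 ‖ (R3+R4) = 25.07 MΩ.
V_A = 25.9 × 25.07/(2.90 + 25.07) = 23.21 V.
V_B = V_A × 0.9689 = 22.49 V.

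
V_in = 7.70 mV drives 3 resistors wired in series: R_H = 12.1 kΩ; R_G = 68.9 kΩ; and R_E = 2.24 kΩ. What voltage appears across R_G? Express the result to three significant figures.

V ≈ 6.37 mV

Total series resistance ΣR = 12.1 + 68.9 + 2.24 = 83.24 kΩ.
Voltage divider: V = V_in · (68.90 / 83.24) = 7.70 × 0.8277 = 6.373 mV.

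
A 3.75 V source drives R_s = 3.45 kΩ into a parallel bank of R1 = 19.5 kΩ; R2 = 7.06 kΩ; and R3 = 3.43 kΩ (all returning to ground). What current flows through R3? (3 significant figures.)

Combine the parallel branches: R_p = (1/19.5 + 1/7.06 + 1/3.43)⁻¹ = 2.064 kΩ.
V_A = 3.75 × 2.064/5.514 = 1.404 V.
I(R3) = V_A / R3 = 1.404/3.43 = 0.4093 mA.
(Equivalently: I_total = 0.6801 mA, then current-divider fraction G_k/ΣG = 0.6018.)

I ≈ 0.409 mA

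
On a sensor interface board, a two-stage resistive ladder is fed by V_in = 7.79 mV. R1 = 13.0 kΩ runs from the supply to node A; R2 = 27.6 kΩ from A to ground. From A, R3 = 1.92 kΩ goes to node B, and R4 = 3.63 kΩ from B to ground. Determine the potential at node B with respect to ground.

V_B ≈ 1.34 mV

Looking into the second stage from A: R3 + R4 = 5.550 kΩ appears in parallel with R2.
R2 ‖ (R3+R4) = 4.621 kΩ.
So V_A = 7.79 × 0.2622 = 2.043 mV.
Then the unloaded second divider: V_B = V_A × R4/(R3+R4) = 2.043 × 0.6541 = 1.336 mV.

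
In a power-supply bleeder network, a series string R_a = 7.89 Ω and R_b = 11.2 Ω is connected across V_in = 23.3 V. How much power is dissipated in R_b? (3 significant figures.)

The common current is I = 23.3/19.09 = 1.221 A.
V(R_b) = I·R = 13.67 V; P = V·I = 13.67 × 1.221 = 16.68 W.

P ≈ 16.7 W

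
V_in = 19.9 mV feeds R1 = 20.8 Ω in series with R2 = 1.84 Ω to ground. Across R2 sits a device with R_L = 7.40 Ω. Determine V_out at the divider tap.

V_out ≈ 1.32 mV

First combine the lower leg with the load: R2 ‖ R_L = 1.474 Ω.
Now apply the divider: V_out = 19.9 × 0.06616 = 1.317 mV.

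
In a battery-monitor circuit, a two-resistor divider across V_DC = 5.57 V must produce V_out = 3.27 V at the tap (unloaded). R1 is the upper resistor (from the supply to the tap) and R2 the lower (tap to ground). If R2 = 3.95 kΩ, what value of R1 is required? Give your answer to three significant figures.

R1 ≈ 2.78 kΩ

Required fraction k = V_out/V_DC = 0.5871.
Rearranging, R1 = R2·(1−k)/k = 3.95 × 0.7034 = 2.778 kΩ.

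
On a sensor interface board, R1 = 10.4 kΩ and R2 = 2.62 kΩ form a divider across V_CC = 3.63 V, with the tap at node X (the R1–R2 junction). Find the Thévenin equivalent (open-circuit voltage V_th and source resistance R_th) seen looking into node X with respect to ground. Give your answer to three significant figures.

Open-circuit (no load on X): V_th = V_CC · R2/(R1 + R2) = 3.63 × 2.62/(10.40 + 2.62) = 0.7305 V.
With V_CC suppressed (replaced by a short), R_th = R1 ‖ R2 = (10.40 × 2.62)/(10.40 + 2.62) = 2.093 kΩ.

V_th ≈ 0.730 V, R_th ≈ 2.09 kΩ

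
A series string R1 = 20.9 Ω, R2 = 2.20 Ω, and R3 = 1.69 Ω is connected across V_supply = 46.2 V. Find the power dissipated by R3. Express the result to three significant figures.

P ≈ 5.87 W

Series current I = V_supply/ΣR = 46.2/24.79 = 1.864 A.
P(R3) = I²·R3 = (1.864)² × 1.69 = 5.870 W.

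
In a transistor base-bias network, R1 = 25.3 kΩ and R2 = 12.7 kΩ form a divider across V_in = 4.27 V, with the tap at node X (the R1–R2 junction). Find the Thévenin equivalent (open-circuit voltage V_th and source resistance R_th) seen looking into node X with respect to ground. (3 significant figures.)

Open-circuit (no load on X): V_th = V_in · R2/(R1 + R2) = 4.27 × 12.7/(25.30 + 12.7) = 1.427 V.
Looking into X with the source shorted: R_th = R1·R2/(R1+R2) = 25.30 × 12.7/38.00 = 8.456 kΩ.

V_th ≈ 1.43 V, R_th ≈ 8.46 kΩ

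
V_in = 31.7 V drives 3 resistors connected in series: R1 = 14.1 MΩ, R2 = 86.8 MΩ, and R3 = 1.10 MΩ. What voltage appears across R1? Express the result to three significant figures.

V ≈ 4.38 V

ΣR = 14.1 + 86.8 + 1.10 = 102.0 MΩ.
Voltage divider: V = V_in · (14.10 / 102.0) = 31.7 × 0.1382 = 4.382 V.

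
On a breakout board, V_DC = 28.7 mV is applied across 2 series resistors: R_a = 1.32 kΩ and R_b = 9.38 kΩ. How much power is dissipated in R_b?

P ≈ 67.5 nW

ΣR = 10.70 kΩ → I = 28.7/10.70 = 2.682 µA.
P = I²R = 7.194 × 9.38 = 67.48 nW.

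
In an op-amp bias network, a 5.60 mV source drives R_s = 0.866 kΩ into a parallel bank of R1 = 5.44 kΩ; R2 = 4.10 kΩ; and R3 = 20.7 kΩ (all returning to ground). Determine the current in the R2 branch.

I ≈ 0.967 µA

Equivalent of the parallel group: R_p = 2.101 kΩ.
V_A by voltage divider: V_A = 5.60 × 2.101/(0.866 + 2.101) = 3.965 mV.
Branch current I = V_A/R2 = 3.965/4.10 = 0.9671 µA.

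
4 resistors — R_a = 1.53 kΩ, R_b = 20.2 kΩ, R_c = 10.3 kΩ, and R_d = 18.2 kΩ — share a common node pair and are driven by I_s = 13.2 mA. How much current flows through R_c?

Total conductance ΣG = 1/1.53 + 1/20.2 + 1/10.3 + 1/18.2 = 0.8551 (units of 1/kΩ).
By the current-divider rule, I = I_s · G_k/ΣG = 13.2 × 0.1135 = 1.499 mA.

I ≈ 1.50 mA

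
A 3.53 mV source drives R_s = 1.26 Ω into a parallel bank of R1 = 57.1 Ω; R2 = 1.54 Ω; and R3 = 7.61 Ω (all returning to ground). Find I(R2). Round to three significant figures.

I ≈ 1.14 mA

Parallel bank: R_p = 1/(1/57.1 + 1/1.54 + 1/7.61) = 1.253 Ω.
V_A by voltage divider: V_A = 3.53 × 1.253/(1.26 + 1.253) = 1.760 mV.
Branch current I = V_A/R2 = 1.760/1.54 = 1.143 mA.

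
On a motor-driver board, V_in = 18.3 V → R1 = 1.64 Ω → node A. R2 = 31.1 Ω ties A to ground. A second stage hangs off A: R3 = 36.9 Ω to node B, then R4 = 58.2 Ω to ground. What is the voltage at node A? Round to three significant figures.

The second stage (R3 + R4 = 95.10 Ω) loads node A in parallel with R2.
Effective lower resistance at A: R2 ‖ 95.10 = 23.44 Ω.
So V_A = 18.3 × 0.9346 = 17.10 V.

V_A ≈ 17.1 V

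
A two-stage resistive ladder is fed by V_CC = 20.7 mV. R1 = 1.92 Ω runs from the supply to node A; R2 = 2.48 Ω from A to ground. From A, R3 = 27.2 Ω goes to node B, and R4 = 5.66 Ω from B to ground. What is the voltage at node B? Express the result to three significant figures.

V_B ≈ 1.95 mV

The second stage (R3 + R4 = 32.86 Ω) loads node A in parallel with R2.
R2 ‖ (R3+R4) = 2.306 Ω.
So V_A = 20.7 × 0.5457 = 11.30 mV.
Then the unloaded second divider: V_B = V_A × R4/(R3+R4) = 11.30 × 0.1722 = 1.946 mV.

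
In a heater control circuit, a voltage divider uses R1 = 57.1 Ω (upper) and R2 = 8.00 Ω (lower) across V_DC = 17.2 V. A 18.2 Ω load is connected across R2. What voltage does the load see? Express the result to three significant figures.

R2 ‖ R_L = (8.00 × 18.2)/(8.00 + 18.2) = 5.557 Ω.
Then V_out = V_DC · R2'/(R1 + R2') = 17.2 × 5.557/62.66 = 1.526 V.

V_out ≈ 1.53 V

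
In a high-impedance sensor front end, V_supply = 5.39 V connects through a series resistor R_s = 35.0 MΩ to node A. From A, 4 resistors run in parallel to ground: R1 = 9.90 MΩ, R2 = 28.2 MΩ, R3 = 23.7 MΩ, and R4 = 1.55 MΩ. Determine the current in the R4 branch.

I ≈ 0.117 µA

Equivalent of the parallel group: R_p = 1.214 MΩ.
V_A by voltage divider: V_A = 5.39 × 1.214/(35.0 + 1.214) = 0.1807 V.
Branch current I = V_A/R4 = 0.1807/1.55 = 0.1166 µA.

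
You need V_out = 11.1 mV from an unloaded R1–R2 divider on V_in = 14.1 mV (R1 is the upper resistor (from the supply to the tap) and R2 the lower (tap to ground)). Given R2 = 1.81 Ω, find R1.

R1 ≈ 0.489 Ω

The divider ratio is R2/(R1+R2) = 11.1/14.1 = 0.7872.
Rearranging, R1 = R2·(1−k)/k = 1.81 × 0.2703 = 0.4892 Ω.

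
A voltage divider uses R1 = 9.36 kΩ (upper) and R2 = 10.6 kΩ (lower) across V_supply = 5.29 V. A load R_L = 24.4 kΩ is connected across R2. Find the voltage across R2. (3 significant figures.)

First combine the lower leg with the load: R2 ‖ R_L = 7.390 kΩ.
Now apply the divider: V_out = 5.29 × 0.4412 = 2.334 V.

V_out ≈ 2.33 V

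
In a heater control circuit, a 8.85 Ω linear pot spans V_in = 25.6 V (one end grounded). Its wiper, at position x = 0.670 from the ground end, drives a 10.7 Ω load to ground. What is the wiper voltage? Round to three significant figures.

Lower segment x·R_p = 5.929 Ω; upper segment (1−x)·R_p = 2.920 Ω.
Lower segment in parallel with the load: 5.929 ‖ 10.7 = 3.815 Ω.
Then V_out = V_in · 3.815/(2.920 + 3.815) = 14.50 V.

V_out ≈ 14.5 V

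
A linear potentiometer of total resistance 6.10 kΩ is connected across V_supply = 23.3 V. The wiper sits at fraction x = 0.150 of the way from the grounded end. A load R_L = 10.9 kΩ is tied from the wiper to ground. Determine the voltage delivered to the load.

The pot divides into 5.185 kΩ above the wiper and 0.9150 kΩ below.
Lower segment in parallel with the load: 0.9150 ‖ 10.9 = 0.8441 kΩ.
Then V_out = V_supply · 0.8441/(5.185 + 0.8441) = 3.262 V.

V_out ≈ 3.26 V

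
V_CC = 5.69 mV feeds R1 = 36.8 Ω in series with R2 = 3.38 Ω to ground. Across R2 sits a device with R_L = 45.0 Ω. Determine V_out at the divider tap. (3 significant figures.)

First combine the lower leg with the load: R2 ‖ R_L = 3.144 Ω.
Now apply the divider: V_out = 5.69 × 0.07871 = 0.4478 mV.

V_out ≈ 0.448 mV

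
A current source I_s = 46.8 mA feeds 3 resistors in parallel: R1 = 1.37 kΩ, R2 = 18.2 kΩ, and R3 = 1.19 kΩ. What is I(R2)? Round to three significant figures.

I ≈ 1.58 mA

Total conductance ΣG = 1/1.37 + 1/18.2 + 1/1.19 = 1.625 (units of 1/kΩ).
R2 takes the fraction G_k/ΣG = 0.05495/1.625 = 0.03381, so I = 46.8 × 0.03381 = 1.582 mA.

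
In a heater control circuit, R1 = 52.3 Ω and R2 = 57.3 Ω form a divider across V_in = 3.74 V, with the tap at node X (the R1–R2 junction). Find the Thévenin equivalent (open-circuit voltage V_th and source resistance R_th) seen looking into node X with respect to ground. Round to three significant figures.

With X open, the divider is unloaded: V_th = 3.74 × 57.3/109.6 = 1.955 V.
With V_in suppressed (replaced by a short), R_th = R1 ‖ R2 = (52.30 × 57.3)/(52.30 + 57.3) = 27.34 Ω.

V_th ≈ 1.96 V, R_th ≈ 27.3 Ω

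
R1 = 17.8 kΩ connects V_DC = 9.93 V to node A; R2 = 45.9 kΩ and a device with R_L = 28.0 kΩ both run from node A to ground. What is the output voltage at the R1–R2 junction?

First combine the lower leg with the load: R2 ‖ R_L = 17.39 kΩ.
Now apply the divider: V_out = 9.93 × 0.4942 = 4.907 V.
(Unloaded it would be 7.16 V; the load pulls it down.)

V_out ≈ 4.91 V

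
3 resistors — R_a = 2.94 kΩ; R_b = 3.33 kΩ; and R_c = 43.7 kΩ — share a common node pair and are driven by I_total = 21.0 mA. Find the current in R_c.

I ≈ 0.724 mA

Total conductance ΣG = 1/2.94 + 1/3.33 + 1/43.7 = 0.6633 (units of 1/kΩ).
R_c takes the fraction G_k/ΣG = 0.02288/0.6633 = 0.03450, so I = 21.0 × 0.03450 = 0.7245 mA.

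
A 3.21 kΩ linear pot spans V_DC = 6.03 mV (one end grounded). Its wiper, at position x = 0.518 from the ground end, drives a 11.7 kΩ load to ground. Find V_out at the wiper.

V_out ≈ 2.92 mV

Lower segment x·R_p = 1.663 kΩ; upper segment (1−x)·R_p = 1.547 kΩ.
(x·R_p) ‖ R_L = 1.456 kΩ.
Loaded-divider output: V_out = 6.03 × 0.4848 = 2.923 mV.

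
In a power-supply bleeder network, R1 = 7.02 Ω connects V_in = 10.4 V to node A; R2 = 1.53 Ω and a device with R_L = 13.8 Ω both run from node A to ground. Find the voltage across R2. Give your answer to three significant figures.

R2 ‖ R_L = (1.53 × 13.8)/(1.53 + 13.8) = 1.377 Ω.
Then V_out = V_in · R2'/(R1 + R2') = 10.4 × 1.377/8.397 = 1.706 V.

V_out ≈ 1.71 V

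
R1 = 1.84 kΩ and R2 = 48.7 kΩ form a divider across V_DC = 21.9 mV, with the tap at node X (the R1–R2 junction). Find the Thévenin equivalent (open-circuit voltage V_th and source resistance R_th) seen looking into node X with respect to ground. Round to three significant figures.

V_th is the unloaded tap voltage: V_DC · R2/(R1+R2) = 21.9 × 0.9636 = 21.10 mV.
With V_DC suppressed (replaced by a short), R_th = R1 ‖ R2 = (1.840 × 48.7)/(1.840 + 48.7) = 1.773 kΩ.

V_th ≈ 21.1 mV, R_th ≈ 1.77 kΩ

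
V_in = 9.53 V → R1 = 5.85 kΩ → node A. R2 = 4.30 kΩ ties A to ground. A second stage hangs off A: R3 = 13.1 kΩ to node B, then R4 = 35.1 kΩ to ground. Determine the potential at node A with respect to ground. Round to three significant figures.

V_A ≈ 3.84 V

Node A sees R2 in parallel with the series input of stage 2, R3 + R4 = 48.20 kΩ.
R2 ‖ (R3+R4) = 3.948 kΩ.
First divider: V_A = V_in · 3.948/(5.85 + 3.948) = 3.840 V.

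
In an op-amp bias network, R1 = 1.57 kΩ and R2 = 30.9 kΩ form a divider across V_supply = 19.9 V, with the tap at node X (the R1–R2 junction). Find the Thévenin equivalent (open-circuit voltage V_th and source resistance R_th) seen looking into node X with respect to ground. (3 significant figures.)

V_th ≈ 18.9 V, R_th ≈ 1.49 kΩ

Open-circuit (no load on X): V_th = V_supply · R2/(R1 + R2) = 19.9 × 30.9/(1.570 + 30.9) = 18.94 V.
With V_supply suppressed (replaced by a short), R_th = R1 ‖ R2 = (1.570 × 30.9)/(1.570 + 30.9) = 1.494 kΩ.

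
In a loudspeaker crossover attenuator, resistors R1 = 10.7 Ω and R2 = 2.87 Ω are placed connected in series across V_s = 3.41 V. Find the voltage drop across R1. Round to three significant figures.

Total series resistance ΣR = 10.7 + 2.87 = 13.57 Ω.
Voltage divider: V = V_s · (10.70 / 13.57) = 3.41 × 0.7885 = 2.689 V.

V ≈ 2.69 V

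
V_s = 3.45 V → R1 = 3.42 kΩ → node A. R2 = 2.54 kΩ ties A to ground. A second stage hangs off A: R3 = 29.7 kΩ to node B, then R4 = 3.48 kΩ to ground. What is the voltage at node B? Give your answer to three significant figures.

Looking into the second stage from A: R3 + R4 = 33.18 kΩ appears in parallel with R2.
R2 ‖ (R3+R4) = 2.359 kΩ.
V_A = 3.45 × 2.359/(3.42 + 2.359) = 1.408 V.
Then the unloaded second divider: V_B = V_A × R4/(R3+R4) = 1.408 × 0.1049 = 0.1477 V.

V_B ≈ 0.148 V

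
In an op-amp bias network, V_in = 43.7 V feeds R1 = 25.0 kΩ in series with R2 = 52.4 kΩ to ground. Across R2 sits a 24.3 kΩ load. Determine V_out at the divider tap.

First combine the lower leg with the load: R2 ‖ R_L = 16.60 kΩ.
Voltage divider with the loaded lower leg: V_out = 43.7 × 16.60/(25.0 + 16.60) = 43.7 × 0.3991 = 17.44 V.

V_out ≈ 17.4 V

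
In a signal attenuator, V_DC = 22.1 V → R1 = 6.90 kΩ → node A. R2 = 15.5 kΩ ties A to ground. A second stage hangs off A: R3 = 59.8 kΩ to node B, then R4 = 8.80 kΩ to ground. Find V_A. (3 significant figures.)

V_A ≈ 14.3 V

Node A sees R2 in parallel with the series input of stage 2, R3 + R4 = 68.60 kΩ.
Effective lower resistance at A: R2 ‖ 68.60 = 12.64 kΩ.
So V_A = 22.1 × 0.6469 = 14.30 V.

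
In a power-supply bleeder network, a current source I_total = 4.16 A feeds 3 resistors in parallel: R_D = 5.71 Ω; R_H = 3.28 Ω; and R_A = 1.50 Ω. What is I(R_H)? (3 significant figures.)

I ≈ 1.11 A

ΣG = 1/5.71 + 1/3.28 + 1/1.50 = 1.147.
Current divider: I(R_H) = I_total · G_k/ΣG = 4.16 × (0.3049/1.147) = 4.16 × 0.2659 = 1.106 A.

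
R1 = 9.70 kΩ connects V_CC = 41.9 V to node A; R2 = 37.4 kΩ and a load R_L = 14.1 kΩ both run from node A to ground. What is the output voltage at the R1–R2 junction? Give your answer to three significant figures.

V_out ≈ 21.5 V

The load sits in parallel with R2, giving an effective lower resistance R2' = R2·R_L/(R2+R_L) = 10.24 kΩ.
Then V_out = V_CC · R2'/(R1 + R2') = 41.9 × 10.24/19.94 = 21.52 V.
(Unloaded it would be 33.3 V; the load pulls it down.)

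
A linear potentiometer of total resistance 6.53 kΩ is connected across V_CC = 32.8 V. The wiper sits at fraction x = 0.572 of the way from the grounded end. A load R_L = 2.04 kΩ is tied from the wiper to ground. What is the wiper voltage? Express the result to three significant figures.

Lower segment x·R_p = 3.735 kΩ; upper segment (1−x)·R_p = 2.795 kΩ.
(x·R_p) ‖ R_L = 1.319 kΩ.
Then V_out = V_CC · 1.319/(2.795 + 1.319) = 10.52 V.
(Unloaded: V_out = x·V_CC = 18.8 V.)

V_out ≈ 10.5 V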